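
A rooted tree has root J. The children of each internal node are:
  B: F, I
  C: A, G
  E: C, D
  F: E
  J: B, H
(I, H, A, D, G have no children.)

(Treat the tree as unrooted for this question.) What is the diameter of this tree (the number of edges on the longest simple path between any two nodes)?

A longest path is H–J–B–F–E–C–A, with 6 edges.

6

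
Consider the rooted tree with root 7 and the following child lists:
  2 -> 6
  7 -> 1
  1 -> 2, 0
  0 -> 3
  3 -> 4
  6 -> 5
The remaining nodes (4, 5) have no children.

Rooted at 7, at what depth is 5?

4

Path from 7 to 5: 7–1–2–6–5, which has 4 edges.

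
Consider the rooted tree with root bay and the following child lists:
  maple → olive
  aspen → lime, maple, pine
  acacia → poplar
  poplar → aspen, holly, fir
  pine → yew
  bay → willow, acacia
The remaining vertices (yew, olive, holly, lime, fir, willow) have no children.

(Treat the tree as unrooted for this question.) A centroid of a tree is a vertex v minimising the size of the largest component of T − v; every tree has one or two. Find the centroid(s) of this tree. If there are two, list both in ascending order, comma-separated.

Delete aspen: the remaining components have sizes 6, 2, 2, 1. Max 6 ≤ 6, so aspen is a centroid.
poplar is adjacent to aspen and is also a centroid (the largest component after removing it is likewise 6).

aspen, poplar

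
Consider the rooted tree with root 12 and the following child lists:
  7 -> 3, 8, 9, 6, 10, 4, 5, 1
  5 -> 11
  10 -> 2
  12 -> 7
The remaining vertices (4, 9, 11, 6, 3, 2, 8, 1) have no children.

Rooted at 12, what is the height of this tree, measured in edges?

3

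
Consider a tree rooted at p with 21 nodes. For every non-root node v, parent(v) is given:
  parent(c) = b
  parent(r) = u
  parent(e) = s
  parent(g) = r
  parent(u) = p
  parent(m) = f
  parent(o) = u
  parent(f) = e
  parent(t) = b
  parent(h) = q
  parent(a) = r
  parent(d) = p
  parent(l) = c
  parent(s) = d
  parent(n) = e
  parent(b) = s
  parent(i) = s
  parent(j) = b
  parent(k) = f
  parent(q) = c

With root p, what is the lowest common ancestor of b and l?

Ancestors of b (toward the root): b, s, d, p.
Ancestors of l: l, c, b, s, d, p.
The deepest node appearing in both lists is b.

b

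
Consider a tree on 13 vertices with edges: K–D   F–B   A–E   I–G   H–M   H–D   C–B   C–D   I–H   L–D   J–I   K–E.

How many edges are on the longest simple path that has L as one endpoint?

The node farthest from L is F (A, J, G also at distance 4), via L – D – C – B – F — 4 edges.

4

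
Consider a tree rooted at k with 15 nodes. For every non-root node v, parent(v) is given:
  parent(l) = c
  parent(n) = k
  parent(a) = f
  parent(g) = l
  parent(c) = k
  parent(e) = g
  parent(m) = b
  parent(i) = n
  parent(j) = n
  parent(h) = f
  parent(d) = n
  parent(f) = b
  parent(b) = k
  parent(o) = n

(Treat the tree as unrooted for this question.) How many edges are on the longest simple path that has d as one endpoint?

6

A farthest node from d is e.
The path d–n–k–c–l–g–e has 6 edges.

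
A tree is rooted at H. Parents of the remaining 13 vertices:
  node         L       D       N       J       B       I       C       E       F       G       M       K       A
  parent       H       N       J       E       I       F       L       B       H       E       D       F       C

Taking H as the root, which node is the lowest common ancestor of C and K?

C's ancestor chain is C, L, H and K's is K, F, H; they first meet at H.

H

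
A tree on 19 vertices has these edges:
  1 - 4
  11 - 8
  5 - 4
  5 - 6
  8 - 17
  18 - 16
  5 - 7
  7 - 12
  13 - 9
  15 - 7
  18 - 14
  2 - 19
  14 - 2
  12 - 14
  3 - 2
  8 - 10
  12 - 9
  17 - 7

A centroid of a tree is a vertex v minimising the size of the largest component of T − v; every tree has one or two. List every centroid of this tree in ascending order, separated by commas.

7

Removing 7 splits the tree into components of sizes 9, 4, 4, 1; the largest is 9 ≤ ⌊19/2⌋ = 9.
Every other node leaves some component of size > 9, so the centroid is unique.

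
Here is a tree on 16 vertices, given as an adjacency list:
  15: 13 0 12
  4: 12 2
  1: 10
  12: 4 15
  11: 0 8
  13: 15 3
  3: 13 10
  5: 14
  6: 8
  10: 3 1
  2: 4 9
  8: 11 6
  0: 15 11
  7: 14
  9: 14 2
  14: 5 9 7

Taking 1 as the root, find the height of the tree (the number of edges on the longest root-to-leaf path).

10

5 sits deepest: 1-10-3-13-15-12-4-2-9-14-5 — 10 edges from the root.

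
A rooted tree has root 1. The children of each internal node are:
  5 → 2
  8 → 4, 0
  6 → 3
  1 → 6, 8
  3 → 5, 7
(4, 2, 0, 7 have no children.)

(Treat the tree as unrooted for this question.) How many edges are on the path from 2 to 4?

2 – 5 – 3 – 6 – 1 – 8 – 4: 6 edges.

6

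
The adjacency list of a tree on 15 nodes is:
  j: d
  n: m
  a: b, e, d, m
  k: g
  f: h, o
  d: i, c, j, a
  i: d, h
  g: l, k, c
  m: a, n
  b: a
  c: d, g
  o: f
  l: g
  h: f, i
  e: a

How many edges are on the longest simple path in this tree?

A longest path is o – f – h – i – d – c – g – l, with 7 edges.

7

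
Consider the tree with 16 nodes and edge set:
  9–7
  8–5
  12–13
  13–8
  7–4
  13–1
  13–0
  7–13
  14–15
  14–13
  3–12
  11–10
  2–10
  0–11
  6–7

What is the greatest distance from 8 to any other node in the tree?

5

The node farthest from 8 is 2, via 8 – 13 – 0 – 11 – 10 – 2 — 5 edges.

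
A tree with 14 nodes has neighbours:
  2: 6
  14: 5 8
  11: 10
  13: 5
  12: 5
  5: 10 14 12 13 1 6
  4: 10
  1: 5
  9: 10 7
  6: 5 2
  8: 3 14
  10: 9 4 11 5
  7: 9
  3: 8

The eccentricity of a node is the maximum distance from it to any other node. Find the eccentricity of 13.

4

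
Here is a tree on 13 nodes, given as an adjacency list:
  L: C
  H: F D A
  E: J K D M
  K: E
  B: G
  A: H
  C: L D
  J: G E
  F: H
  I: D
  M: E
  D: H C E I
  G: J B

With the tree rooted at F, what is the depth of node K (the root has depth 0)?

4

Path from F to K: F – H – D – E – K, which has 4 edges.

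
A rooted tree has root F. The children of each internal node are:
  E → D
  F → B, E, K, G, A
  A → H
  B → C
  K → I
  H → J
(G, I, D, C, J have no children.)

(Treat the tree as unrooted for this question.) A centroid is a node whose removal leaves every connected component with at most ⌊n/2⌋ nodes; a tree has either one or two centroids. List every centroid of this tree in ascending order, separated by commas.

Delete F: the remaining components have sizes 3, 2, 2, 2, 1. Max 3 ≤ 5, so F is a centroid.
Every other node leaves some component of size > 5, so the centroid is unique.

F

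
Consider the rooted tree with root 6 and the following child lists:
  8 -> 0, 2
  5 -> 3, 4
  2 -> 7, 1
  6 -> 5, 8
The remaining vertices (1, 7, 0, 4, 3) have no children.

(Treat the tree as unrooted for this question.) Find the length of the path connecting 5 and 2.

Walking from 5: 5–6–8–2. Length 3.

3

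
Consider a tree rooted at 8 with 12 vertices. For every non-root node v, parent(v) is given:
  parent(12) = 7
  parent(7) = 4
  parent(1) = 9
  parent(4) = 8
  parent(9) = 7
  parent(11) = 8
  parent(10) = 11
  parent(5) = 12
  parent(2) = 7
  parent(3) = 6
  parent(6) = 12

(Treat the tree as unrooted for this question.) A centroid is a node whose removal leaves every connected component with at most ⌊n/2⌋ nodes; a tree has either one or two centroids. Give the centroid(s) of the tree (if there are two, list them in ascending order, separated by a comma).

7

Delete 7: the remaining components have sizes 4, 4, 2, 1. Max 4 ≤ 6, so 7 is a centroid.
Every other node leaves some component of size > 6, so the centroid is unique.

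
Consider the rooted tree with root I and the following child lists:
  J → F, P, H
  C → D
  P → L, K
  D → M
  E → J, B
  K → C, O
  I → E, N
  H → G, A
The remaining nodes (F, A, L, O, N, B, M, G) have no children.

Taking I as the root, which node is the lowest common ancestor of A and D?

A's ancestor chain is A, H, J, E, I and D's is D, C, K, P, J, E, I; they first meet at J.

J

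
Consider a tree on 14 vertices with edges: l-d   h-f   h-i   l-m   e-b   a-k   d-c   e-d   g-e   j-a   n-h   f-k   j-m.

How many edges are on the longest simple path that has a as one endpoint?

6

Distances from a peak at 6, attained at g (b also at distance 6).
a – j – m – l – d – e – g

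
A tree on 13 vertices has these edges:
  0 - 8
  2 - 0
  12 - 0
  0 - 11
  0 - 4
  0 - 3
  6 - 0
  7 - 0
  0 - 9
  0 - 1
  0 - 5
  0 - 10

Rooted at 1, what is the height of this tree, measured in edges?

2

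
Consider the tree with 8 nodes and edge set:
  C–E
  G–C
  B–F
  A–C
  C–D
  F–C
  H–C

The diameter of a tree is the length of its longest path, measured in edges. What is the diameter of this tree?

BFS from B reaches E last, at distance 3; BFS from E confirms no node is farther.
Path: B–F–C–E.

3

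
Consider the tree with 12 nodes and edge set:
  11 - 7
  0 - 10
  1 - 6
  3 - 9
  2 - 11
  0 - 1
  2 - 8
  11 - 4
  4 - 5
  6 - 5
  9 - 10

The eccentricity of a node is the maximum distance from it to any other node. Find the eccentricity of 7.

Distances from 7 peak at 9, attained at 3.
7–11–4–5–6–1–0–10–9–3

9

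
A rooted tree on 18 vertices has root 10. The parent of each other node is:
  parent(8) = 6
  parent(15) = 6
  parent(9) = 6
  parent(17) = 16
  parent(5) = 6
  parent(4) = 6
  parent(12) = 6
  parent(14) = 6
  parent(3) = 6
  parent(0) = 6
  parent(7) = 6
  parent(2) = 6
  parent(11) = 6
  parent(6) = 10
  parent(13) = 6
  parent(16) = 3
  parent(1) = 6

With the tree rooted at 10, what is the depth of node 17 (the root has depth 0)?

4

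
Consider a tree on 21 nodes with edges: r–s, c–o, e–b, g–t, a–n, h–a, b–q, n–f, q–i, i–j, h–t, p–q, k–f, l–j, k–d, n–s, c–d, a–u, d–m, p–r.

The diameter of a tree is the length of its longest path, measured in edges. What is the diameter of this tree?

Starting from l, a farthest node is o at distance 12.
One longest path: l – j – i – q – p – r – s – n – f – k – d – c – o.
So the diameter is 12.

12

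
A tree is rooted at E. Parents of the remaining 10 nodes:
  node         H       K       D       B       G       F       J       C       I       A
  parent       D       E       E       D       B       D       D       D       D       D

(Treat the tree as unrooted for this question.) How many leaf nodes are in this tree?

8

The leaves are A, C, F, G, H, I, J, K.
That is 8 leaves.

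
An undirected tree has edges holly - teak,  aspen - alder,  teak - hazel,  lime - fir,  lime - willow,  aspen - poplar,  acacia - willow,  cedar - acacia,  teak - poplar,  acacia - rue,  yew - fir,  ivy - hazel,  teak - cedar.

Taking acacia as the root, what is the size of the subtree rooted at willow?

4

Descendants of willow (including itself): willow, lime, fir, yew. That's 4.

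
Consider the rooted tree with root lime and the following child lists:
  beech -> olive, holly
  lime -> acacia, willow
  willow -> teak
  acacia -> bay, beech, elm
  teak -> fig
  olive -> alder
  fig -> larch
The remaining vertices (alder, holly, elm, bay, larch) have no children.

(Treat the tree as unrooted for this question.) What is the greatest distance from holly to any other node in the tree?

7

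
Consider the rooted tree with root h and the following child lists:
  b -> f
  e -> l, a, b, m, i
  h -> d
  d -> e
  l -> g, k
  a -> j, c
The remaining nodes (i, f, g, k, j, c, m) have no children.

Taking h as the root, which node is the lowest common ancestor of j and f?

e

Ancestors of j (toward the root): j, a, e, d, h.
Ancestors of f: f, b, e, d, h.
The deepest node appearing in both lists is e.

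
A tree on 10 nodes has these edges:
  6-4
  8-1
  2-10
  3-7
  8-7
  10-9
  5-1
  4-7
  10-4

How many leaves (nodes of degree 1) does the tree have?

5

Degree-1 nodes: 2, 3, 5, 6, 9 — 5 of them.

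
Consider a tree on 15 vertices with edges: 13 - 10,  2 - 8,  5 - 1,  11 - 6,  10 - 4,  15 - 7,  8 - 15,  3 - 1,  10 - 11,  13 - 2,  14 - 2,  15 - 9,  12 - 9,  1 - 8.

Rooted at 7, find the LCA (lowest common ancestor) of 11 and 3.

Path 11→root: 11 10 13 2 8 15 7; path 3→root: 3 1 8 15 7.
First common node: 8.

8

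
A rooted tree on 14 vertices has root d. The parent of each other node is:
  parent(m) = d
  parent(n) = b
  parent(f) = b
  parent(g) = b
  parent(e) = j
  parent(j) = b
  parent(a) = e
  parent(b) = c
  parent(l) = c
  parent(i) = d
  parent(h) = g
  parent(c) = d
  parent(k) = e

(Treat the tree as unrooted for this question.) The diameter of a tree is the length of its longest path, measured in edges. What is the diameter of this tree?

6

A longest path is m–d–c–b–j–e–a, with 6 edges.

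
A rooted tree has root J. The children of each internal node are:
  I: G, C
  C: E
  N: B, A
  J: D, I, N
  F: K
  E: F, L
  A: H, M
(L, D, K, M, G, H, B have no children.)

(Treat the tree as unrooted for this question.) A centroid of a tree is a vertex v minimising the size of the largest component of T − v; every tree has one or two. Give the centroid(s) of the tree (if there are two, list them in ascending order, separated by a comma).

Removing I splits the tree into components of sizes 7, 5, 1; the largest is 7 ≤ ⌊14/2⌋ = 7.
Its neighbour J also leaves a largest component of size 7, so both are centroids.

I, J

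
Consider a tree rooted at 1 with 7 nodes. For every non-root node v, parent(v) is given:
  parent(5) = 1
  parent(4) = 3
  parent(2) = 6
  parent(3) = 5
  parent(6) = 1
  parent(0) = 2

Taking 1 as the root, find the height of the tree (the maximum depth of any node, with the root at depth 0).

3

A deepest node is 0, reached by 1–6–2–0.
That path has 3 edges, so the height is 3.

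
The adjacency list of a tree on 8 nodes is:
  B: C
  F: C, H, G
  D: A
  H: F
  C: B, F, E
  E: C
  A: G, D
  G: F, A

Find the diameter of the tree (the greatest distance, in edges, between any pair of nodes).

5

Starting from D, a farthest node is B at distance 5.
One longest path: D-A-G-F-C-B.
So the diameter is 5.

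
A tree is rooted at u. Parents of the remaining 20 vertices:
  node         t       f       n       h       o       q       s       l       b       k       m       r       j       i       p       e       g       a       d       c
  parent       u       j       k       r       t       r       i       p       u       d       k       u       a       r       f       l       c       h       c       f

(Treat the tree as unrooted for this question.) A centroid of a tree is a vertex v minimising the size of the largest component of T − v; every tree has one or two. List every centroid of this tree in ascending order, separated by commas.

j

If j is removed the pieces have sizes 10, 10, all ≤ ⌊21/2⌋ = 10.
Every other node leaves some component of size > 10, so the centroid is unique.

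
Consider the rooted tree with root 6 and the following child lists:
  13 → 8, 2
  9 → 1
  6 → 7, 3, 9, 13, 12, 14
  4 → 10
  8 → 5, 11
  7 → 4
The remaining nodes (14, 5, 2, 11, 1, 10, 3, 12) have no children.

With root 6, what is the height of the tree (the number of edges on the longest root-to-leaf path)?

3

5 sits deepest: 6-13-8-5 — 3 edges from the root.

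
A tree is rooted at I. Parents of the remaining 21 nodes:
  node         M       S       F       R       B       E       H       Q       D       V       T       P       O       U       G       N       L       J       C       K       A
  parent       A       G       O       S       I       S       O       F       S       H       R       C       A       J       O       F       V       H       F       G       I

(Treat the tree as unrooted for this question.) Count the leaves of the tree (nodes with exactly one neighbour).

11

Exactly 11 nodes have a single neighbour: B, D, E, K, L, M, N, P, Q, T, U.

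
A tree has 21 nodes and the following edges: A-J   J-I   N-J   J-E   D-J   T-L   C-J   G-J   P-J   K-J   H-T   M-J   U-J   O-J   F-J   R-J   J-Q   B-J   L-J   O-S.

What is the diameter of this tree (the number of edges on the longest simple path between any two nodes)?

5

Starting from H, a farthest node is S at distance 5.
One longest path: H-T-L-J-O-S.
So the diameter is 5.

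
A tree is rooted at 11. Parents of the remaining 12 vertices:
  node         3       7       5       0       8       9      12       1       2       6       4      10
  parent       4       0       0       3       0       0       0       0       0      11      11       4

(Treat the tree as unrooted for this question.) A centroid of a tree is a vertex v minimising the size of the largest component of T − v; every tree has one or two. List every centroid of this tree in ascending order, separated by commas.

0

Removing 0 splits the tree into components of sizes 5, 1, 1, 1, 1, 1, 1, 1; the largest is 5 ≤ ⌊13/2⌋ = 6.
No neighbour of 0 does as well, so 0 is the unique centroid.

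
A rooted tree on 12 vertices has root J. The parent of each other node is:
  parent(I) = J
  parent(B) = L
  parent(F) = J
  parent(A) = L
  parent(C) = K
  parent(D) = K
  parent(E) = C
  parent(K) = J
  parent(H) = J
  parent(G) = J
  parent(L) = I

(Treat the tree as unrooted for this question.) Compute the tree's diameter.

6

A longest path is E–C–K–J–I–L–B, with 6 edges.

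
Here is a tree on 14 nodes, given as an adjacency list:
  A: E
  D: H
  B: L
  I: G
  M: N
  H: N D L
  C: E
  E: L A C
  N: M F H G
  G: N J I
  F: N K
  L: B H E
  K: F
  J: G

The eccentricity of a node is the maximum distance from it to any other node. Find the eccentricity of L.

The node farthest from L is K (I, J also at distance 4), via L–H–N–F–K — 4 edges.

4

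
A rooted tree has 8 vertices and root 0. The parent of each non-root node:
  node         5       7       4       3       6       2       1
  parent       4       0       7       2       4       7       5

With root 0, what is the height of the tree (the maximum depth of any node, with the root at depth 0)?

A deepest node is 1, reached by 0-7-4-5-1.
That path has 4 edges, so the height is 4.

4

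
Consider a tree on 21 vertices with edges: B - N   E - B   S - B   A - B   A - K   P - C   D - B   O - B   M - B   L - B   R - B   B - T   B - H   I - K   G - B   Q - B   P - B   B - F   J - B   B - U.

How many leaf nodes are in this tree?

17

Exactly 17 nodes have a single neighbour: C, D, E, F, G, H, I, J, L, M, N, O, Q, R, S, T, U.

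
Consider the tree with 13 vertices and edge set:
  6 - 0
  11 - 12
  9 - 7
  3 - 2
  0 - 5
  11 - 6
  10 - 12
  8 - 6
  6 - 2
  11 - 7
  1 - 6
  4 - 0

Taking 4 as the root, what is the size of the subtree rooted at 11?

The subtree rooted at 11 contains: 11, 7, 12, 9, 10 — 5 nodes.

5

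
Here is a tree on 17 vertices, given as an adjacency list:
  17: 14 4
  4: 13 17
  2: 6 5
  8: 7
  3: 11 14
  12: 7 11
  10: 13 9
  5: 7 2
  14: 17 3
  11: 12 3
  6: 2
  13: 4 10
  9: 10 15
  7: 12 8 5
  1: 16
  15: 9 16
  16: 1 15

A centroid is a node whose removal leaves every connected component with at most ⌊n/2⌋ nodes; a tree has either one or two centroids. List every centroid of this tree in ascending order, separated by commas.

14

Delete 14: the remaining components have sizes 8, 8. Max 8 ≤ 8, so 14 is a centroid.
Every other node leaves some component of size > 8, so the centroid is unique.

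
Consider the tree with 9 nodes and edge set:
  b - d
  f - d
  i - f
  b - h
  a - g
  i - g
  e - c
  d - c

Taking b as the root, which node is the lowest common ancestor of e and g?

d

Ancestors of e (toward the root): e, c, d, b.
Ancestors of g: g, i, f, d, b.
The deepest node appearing in both lists is d.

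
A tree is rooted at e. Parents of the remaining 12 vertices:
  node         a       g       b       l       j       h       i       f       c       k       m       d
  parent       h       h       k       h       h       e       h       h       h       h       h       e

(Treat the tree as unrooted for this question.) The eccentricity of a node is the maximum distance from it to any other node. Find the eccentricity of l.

3

A farthest node from l is d (b also at distance 3).
The path l-h-e-d has 3 edges.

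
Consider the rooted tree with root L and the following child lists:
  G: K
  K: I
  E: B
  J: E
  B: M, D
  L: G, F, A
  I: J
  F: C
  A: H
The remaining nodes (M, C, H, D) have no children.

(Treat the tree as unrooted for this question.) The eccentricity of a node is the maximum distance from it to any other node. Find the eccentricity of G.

6

Distances from G peak at 6, attained at D (M also at distance 6).
G–K–I–J–E–B–D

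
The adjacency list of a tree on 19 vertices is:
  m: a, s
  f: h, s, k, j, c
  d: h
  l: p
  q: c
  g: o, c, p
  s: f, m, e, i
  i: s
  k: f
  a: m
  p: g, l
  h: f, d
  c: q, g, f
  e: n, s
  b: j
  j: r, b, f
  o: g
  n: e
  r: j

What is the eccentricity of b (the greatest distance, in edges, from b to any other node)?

Distances from b peak at 6, attained at l.
b-j-f-c-g-p-l

6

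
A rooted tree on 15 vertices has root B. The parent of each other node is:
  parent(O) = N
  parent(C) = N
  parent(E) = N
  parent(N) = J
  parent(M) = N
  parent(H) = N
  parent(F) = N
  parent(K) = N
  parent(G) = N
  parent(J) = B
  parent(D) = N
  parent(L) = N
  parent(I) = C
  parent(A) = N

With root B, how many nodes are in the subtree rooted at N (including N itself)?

13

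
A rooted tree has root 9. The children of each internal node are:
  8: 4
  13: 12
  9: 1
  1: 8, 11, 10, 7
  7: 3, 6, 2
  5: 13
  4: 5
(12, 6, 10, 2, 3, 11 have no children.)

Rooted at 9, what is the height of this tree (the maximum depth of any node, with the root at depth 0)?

6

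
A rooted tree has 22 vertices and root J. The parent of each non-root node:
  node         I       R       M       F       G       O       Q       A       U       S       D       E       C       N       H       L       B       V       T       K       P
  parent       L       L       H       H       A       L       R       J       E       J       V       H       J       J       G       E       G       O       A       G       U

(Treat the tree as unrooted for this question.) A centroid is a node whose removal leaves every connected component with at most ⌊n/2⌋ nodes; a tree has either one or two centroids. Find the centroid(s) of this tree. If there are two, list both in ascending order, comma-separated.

H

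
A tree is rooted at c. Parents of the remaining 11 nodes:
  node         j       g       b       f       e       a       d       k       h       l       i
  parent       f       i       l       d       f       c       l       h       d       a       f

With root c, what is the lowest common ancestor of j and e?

j's ancestor chain is j, f, d, l, a, c and e's is e, f, d, l, a, c; they first meet at f.

f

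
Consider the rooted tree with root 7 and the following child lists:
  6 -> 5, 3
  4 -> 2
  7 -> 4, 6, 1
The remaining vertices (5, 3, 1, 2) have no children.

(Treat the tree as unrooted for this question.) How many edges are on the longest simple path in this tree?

4

BFS from 3 reaches 2 last, at distance 4; BFS from 2 confirms no node is farther.
Path: 3–6–7–4–2.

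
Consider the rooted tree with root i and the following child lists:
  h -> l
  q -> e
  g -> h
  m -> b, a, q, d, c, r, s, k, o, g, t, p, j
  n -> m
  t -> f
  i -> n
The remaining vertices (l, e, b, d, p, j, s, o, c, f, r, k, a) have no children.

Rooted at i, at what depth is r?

Path from i to r: i–n–m–r, which has 3 edges.

3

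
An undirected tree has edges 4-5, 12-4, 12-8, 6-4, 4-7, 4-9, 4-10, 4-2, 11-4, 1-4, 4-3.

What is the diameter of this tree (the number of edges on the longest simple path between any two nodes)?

3

BFS from 8 reaches 10 last, at distance 3; BFS from 10 confirms no node is farther.
Path: 8-12-4-10.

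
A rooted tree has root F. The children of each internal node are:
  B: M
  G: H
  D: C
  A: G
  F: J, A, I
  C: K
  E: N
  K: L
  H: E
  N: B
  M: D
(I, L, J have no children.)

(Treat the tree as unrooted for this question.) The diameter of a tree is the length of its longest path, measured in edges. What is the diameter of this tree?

12

BFS from L reaches I last, at distance 12; BFS from I confirms no node is farther.
Path: L–K–C–D–M–B–N–E–H–G–A–F–I.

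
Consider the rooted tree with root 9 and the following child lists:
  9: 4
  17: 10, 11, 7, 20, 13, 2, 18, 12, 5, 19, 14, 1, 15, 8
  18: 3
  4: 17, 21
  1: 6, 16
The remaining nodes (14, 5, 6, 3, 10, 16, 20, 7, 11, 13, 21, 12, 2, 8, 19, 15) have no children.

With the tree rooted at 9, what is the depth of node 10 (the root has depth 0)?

3

Path from 9 to 10: 9 → 4 → 17 → 10, which has 3 edges.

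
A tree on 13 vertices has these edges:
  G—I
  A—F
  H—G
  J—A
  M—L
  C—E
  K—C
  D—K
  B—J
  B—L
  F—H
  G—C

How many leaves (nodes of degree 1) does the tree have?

4

The leaves are D, E, I, M.
That is 4 leaves.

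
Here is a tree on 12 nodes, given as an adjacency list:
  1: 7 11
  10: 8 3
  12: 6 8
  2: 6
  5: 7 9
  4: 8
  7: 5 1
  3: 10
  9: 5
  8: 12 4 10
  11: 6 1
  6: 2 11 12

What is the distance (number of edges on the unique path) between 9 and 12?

6

The path is 9 – 5 – 7 – 1 – 11 – 6 – 12, which has 6 edges.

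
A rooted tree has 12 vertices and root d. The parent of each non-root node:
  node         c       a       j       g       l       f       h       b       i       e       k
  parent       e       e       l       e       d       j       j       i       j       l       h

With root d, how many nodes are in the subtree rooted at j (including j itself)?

6

The subtree rooted at j contains: j, h, i, f, k, b — 6 nodes.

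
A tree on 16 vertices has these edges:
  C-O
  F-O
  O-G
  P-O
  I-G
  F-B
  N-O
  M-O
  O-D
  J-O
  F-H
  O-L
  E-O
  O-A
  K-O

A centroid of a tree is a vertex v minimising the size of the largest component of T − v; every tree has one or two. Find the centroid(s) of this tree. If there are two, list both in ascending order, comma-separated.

If O is removed the pieces have sizes 3, 2, 1, 1, 1, 1, 1, 1, 1, 1, 1, 1, all ≤ ⌊16/2⌋ = 8.
No neighbour of O does as well, so O is the unique centroid.

O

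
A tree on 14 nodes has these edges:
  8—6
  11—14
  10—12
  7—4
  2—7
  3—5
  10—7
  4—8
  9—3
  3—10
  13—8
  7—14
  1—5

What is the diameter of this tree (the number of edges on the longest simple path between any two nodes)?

7

A longest path is 6 - 8 - 4 - 7 - 10 - 3 - 5 - 1, with 7 edges.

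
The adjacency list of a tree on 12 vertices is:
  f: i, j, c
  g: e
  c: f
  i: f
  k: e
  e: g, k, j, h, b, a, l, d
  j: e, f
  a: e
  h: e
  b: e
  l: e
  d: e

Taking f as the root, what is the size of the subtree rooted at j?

9

Descendants of j (including itself): j, e, b, h, g, d, k, a, l. That's 9.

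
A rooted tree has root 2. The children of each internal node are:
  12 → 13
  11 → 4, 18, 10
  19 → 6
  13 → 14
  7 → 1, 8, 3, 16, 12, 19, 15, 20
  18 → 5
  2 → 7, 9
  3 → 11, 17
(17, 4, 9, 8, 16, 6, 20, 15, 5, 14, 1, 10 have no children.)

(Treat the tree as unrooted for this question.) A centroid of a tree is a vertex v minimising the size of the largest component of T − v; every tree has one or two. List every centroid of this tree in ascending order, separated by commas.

If 7 is removed the pieces have sizes 7, 3, 2, 2, 1, 1, 1, 1, 1, all ≤ ⌊20/2⌋ = 10.
Every other node leaves some component of size > 10, so the centroid is unique.

7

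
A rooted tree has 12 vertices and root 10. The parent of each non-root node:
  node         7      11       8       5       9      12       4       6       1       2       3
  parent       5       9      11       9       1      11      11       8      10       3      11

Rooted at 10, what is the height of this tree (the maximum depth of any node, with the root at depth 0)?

2 sits deepest: 10–1–9–11–3–2 — 5 edges from the root.

5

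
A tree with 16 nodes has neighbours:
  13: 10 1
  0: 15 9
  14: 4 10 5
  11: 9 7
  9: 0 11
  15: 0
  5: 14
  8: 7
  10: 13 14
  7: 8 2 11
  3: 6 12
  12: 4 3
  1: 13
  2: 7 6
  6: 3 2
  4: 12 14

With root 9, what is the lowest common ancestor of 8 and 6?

7

Ancestors of 8 (toward the root): 8, 7, 11, 9.
Ancestors of 6: 6, 2, 7, 11, 9.
The deepest node appearing in both lists is 7.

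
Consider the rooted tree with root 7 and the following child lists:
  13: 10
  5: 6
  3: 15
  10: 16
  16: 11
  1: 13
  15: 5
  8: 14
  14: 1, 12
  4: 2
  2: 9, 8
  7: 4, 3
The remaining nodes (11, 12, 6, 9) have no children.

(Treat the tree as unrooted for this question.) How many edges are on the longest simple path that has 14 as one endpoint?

Distances from 14 peak at 8, attained at 6.
14–8–2–4–7–3–15–5–6

8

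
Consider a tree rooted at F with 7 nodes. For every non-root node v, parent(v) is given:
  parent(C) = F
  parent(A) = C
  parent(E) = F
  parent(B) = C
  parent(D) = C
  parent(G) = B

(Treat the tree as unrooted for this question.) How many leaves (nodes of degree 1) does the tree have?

Degree-1 nodes: A, D, E, G — 4 of them.

4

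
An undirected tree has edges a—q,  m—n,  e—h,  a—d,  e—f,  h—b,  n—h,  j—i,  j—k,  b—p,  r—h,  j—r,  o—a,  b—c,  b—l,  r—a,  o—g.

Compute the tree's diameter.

6

A longest path is m – n – h – r – a – o – g, with 6 edges.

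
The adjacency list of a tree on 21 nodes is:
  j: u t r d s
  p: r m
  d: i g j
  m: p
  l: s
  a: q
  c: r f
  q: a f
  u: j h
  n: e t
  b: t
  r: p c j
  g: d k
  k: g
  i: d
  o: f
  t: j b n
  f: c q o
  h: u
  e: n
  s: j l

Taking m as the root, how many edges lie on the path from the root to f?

4

m → p → r → c → f — 4 edges.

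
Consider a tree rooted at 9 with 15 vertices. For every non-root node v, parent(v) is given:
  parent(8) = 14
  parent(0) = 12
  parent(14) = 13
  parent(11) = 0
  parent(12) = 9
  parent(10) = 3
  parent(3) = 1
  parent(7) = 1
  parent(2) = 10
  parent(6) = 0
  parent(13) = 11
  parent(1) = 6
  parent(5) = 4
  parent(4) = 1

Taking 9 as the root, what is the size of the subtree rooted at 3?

Descendants of 3 (including itself): 3, 10, 2. That's 3.

3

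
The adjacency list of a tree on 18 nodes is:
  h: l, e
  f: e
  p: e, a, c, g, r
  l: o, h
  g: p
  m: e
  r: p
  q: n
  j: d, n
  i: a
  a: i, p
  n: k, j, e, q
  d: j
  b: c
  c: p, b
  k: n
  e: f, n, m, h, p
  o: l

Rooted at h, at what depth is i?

4

Path from h to i: h → e → p → a → i, which has 4 edges.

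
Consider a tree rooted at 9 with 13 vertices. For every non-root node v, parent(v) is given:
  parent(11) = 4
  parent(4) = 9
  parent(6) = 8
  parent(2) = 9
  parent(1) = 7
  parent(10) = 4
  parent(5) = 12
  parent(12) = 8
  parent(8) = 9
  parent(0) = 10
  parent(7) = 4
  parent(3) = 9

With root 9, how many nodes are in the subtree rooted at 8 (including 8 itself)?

The subtree rooted at 8 contains: 8, 12, 6, 5 — 4 nodes.

4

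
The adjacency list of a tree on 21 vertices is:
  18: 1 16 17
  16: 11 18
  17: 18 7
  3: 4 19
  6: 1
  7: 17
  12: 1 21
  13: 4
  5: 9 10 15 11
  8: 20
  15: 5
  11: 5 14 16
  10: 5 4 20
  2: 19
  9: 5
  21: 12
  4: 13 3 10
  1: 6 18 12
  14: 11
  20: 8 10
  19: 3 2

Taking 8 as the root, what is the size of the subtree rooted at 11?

10

11's subtree: {11, 16, 14, 18, 1, 17, 12, 6, 7, 21}, size 10.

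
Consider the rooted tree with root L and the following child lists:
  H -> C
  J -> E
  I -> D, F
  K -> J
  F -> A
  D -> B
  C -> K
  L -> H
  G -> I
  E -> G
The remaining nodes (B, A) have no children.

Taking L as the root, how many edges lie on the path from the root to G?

6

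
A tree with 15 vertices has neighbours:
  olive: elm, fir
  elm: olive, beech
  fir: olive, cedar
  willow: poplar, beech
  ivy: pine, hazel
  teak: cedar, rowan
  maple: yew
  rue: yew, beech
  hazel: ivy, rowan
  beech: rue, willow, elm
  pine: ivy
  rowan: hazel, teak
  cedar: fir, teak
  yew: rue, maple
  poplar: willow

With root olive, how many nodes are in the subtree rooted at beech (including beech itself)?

Descendants of beech (including itself): beech, willow, rue, poplar, yew, maple. That's 6.

6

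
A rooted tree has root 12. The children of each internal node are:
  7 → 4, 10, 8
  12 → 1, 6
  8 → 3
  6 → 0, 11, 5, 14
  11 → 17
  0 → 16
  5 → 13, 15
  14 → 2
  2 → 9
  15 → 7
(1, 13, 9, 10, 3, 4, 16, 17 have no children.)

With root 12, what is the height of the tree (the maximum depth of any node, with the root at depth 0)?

The longest root-to-leaf path is 12-6-5-15-7-8-3 (6 edges).

6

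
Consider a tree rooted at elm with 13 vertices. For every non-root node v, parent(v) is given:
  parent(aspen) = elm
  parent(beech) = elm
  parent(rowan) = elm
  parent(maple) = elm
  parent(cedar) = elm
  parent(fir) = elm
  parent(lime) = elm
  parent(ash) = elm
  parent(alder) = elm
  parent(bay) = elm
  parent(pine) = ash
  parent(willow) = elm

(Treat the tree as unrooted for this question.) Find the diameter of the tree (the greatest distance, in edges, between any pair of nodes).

BFS from pine reaches beech last, at distance 3; BFS from beech confirms no node is farther.
Path: pine-ash-elm-beech.

3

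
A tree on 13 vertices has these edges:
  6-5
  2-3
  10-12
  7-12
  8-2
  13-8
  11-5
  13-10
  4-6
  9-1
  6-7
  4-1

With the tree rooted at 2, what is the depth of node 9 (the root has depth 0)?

Climbing from 9 to the root: 9 – 1 – 4 – 6 – 7 – 12 – 10 – 13 – 8 – 2. That's 9 steps.

9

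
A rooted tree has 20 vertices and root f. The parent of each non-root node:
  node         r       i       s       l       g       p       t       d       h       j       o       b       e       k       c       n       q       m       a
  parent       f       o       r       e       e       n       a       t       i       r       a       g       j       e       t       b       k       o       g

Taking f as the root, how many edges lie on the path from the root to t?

6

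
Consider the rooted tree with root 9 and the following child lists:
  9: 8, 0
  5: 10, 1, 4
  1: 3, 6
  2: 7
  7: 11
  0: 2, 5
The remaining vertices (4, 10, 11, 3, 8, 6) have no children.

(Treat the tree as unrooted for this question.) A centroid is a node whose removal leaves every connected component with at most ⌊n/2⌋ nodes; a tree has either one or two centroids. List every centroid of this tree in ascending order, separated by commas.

0, 5

Delete 5: the remaining components have sizes 6, 3, 1, 1. Max 6 ≤ 6, so 5 is a centroid.
Its neighbour 0 also leaves a largest component of size 6, so both are centroids.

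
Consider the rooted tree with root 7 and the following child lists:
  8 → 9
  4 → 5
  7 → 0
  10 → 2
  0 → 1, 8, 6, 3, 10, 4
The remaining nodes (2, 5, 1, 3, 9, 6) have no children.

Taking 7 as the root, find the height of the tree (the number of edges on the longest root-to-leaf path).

3

A deepest node is 5, reached by 7 – 0 – 4 – 5.
That path has 3 edges, so the height is 3.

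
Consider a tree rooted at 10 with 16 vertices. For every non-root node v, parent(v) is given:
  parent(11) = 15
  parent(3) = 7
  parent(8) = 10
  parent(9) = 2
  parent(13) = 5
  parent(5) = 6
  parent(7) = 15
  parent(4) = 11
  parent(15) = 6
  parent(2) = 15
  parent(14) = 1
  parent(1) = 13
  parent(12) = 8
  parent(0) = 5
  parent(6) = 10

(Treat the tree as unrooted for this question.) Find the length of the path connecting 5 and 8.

3

5–6–10–8: 3 edges.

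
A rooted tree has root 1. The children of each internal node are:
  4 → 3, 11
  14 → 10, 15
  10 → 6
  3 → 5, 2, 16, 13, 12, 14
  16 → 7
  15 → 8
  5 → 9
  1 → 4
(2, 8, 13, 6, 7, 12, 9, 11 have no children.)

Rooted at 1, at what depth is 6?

5

Climbing from 6 to the root: 6–10–14–3–4–1. That's 5 steps.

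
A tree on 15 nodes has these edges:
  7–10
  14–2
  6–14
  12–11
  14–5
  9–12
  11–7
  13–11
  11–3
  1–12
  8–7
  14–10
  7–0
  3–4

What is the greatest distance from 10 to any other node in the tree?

4

Distances from 10 peak at 4, attained at 9 (1, 4 also at distance 4).
10 – 7 – 11 – 12 – 9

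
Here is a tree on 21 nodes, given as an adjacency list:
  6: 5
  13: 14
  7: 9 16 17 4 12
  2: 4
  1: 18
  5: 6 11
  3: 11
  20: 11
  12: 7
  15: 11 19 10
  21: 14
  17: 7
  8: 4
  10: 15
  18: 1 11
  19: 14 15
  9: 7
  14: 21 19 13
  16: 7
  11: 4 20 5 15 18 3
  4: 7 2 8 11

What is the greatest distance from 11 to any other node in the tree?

4

Distances from 11 peak at 4, attained at 21 (13 also at distance 4).
11-15-19-14-21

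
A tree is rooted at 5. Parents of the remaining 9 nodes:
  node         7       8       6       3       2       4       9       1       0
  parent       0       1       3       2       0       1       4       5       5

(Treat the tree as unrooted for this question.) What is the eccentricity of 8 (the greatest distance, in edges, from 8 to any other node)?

Distances from 8 peak at 6, attained at 6.
8 – 1 – 5 – 0 – 2 – 3 – 6

6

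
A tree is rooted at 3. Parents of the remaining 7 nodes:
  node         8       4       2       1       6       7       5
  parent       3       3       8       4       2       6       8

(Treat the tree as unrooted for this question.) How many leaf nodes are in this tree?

3

Degree-1 nodes: 1, 5, 7 — 3 of them.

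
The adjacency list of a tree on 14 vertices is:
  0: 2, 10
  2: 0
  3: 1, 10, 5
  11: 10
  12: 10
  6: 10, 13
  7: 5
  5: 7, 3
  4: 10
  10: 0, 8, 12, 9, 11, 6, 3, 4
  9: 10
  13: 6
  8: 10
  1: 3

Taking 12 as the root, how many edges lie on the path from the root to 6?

2

Climbing from 6 to the root: 6 – 10 – 12. That's 2 steps.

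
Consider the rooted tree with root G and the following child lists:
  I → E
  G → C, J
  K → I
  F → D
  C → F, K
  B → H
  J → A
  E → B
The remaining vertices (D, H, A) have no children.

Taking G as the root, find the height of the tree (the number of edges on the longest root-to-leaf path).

6

H sits deepest: G → C → K → I → E → B → H — 6 edges from the root.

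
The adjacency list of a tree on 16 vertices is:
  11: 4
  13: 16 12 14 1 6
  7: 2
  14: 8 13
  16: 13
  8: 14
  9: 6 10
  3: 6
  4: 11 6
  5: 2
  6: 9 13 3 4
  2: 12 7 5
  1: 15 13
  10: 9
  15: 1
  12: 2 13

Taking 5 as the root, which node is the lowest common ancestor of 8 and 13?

13

Ancestors of 8 (toward the root): 8, 14, 13, 12, 2, 5.
Ancestors of 13: 13, 12, 2, 5.
The deepest node appearing in both lists is 13.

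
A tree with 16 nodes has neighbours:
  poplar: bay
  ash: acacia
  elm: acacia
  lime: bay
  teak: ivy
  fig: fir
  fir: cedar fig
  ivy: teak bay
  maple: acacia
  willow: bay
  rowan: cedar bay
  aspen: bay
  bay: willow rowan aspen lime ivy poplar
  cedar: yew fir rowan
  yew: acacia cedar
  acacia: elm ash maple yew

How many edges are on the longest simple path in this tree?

A longest path is teak-ivy-bay-rowan-cedar-yew-acacia-maple, with 7 edges.

7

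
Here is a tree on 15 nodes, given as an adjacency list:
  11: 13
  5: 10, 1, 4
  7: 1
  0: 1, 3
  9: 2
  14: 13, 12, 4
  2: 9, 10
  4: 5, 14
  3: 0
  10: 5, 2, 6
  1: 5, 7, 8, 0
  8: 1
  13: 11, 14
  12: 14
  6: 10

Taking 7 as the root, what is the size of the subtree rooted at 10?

4

10's subtree: {10, 2, 6, 9}, size 4.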